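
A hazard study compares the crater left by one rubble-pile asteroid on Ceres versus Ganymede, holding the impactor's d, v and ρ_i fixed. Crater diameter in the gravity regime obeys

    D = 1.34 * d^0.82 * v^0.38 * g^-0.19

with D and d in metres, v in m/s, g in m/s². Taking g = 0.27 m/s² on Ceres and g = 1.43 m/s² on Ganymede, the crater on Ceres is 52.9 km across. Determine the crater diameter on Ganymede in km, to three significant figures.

D ≈ 38.5 km

All impactor-dependent factors cancel in the ratio, leaving D_Ganymede/D_Ceres = (g_Ganymede/g_Ceres)^-0.19.
(1.43/0.27)^-0.19 = 5.296^-0.19 = 0.7285
D_Ganymede = 0.7285 × 52.9 km = 38.5 km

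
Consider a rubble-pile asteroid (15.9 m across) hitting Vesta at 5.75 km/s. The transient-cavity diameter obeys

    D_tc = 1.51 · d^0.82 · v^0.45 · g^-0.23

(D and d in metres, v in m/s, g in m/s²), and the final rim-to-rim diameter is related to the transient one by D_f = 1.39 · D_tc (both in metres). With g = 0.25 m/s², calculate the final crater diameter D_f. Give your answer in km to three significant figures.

D_f ≈ 1.37 km

v = 5750 m/s.
d^0.82 = 15.9^0.82 = 9.664
v^0.45 = 5750^0.45 = 49.19
g^-0.23 = 0.25^-0.23 = 1.376
D_tc = 1.51 × 9.664 × 49.19 × 1.376 = 987.7 m
D_f = 1.39 × 987.7 = 1373 m
     = 1.373 km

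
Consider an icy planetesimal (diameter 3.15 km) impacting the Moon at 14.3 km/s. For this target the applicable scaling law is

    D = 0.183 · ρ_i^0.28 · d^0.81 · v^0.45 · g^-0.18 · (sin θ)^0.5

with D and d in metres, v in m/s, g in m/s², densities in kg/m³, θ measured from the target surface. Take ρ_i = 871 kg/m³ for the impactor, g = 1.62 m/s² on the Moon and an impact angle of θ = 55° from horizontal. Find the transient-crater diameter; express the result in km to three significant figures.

D ≈ 51.1 km

In SI units: d = 3150 m, v = 14300 m/s.
ρ_i^0.28 = 871^0.28 = 6.656
d^0.81 = 3150^0.81 = 681.8
v^0.45 = 14300^0.45 = 74.11
g^-0.18 = 1.62^-0.18 = 0.9168
(sin 55°)^0.5 = 0.8192^0.5 = 0.9051
D = 0.183 × 6.656 × 681.8 × 74.11 × 0.9168 × 0.9051 = 51070 m
   = 51.07 km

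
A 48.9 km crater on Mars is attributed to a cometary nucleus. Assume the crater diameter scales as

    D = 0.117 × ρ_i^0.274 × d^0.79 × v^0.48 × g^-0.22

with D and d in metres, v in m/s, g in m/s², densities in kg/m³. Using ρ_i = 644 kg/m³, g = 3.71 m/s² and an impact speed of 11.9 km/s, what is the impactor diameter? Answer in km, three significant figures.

Rearranging for d: d = [D / (0.117 · 644^0.274 · 11900^0.48 · 3.71^-0.22)]^(1/0.79).
D = 48900 m.
644^0.274 = 5.883
11900^0.48 = 90.42
3.71^-0.22 = 0.7494
Denominator = 0.117 × 5.883 × 90.42 × 0.7494 = 46.64
D / 46.64 = 48900 / 46.64 = 1048
d = 1048^(1/0.79) = 1048^1.2658 = 6655 m

d ≈ 6.66 km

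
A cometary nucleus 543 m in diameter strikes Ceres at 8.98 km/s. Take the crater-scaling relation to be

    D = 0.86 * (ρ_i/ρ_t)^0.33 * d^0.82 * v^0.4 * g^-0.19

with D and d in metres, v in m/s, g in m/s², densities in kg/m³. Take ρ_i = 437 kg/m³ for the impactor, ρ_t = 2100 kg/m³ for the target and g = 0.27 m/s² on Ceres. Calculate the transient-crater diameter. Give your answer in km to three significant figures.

D ≈ 4.38 km

In SI units: v = 8980 m/s.
(ρ_i/ρ_t)^0.33 = (437/2100)^0.33 = 0.5957
d^0.82 = 543^0.82 = 174.8
v^0.4 = 8980^0.4 = 38.13
g^-0.19 = 0.27^-0.19 = 1.282
D = 0.86 × 0.5957 × 174.8 × 38.13 × 1.282 = 4377 m
   = 4.377 km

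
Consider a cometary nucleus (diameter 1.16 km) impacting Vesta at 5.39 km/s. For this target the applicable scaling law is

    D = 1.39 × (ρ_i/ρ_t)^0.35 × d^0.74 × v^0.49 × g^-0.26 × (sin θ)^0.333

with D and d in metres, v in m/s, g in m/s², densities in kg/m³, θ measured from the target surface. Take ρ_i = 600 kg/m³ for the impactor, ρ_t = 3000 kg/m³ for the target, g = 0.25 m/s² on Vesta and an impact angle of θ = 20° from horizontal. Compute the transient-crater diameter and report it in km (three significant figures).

In SI units: d = 1160 m, v = 5390 m/s.
(ρ_i/ρ_t)^0.35 = (600/3000)^0.35 = 0.5693
d^0.74 = 1160^0.74 = 185.2
v^0.49 = 5390^0.49 = 67.37
g^-0.26 = 0.25^-0.26 = 1.434
(sin 20°)^0.333 = 0.3420^0.333 = 0.6996
D = 1.39 × 0.5693 × 185.2 × 67.37 × 1.434 × 0.6996 = 9905 m
   = 9.905 km

D ≈ 9.91 km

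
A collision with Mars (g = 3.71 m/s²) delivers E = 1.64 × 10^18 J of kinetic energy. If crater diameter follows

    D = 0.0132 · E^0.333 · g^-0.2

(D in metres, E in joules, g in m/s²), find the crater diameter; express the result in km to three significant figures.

D ≈ 11.8 km

E^0.333 = (1.64 × 10^18)^0.333 = 1.163 × 10^6
g^-0.2 = 3.71^-0.2 = 0.7694
D = 0.0132 × 1.163 × 10^6 × 0.7694 = 11812 m
   = 11.81 km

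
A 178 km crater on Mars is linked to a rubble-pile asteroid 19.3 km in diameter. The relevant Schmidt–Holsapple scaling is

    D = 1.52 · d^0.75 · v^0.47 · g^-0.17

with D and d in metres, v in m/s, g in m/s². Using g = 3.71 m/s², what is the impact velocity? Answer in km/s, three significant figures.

v ≈ 14.2 km/s

Rearranging for v: v = [D / (1.52 · 19300^0.75 · 3.71^-0.17)]^(1/0.47).
D = 178000 m.
19300^0.75 = 1637
3.71^-0.17 = 0.8002
Denominator = 1.52 × 1637 × 0.8002 = 1991
D / 1991 = 178000 / 1991 = 89.40
v = 89.40^(1/0.47) = 89.40^2.1277 = 14186 m/s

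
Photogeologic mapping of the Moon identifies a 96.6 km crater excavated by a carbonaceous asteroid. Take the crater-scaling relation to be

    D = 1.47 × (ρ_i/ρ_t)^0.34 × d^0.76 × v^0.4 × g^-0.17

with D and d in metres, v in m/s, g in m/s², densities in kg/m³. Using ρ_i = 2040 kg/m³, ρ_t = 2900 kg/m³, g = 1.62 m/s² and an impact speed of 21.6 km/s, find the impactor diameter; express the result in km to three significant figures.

Rearranging for d: d = [D / (1.47 · (2040/2900)^0.34 · 21600^0.4 · 1.62^-0.17)]^(1/0.76).
D = 96600 m.
(2040/2900)^0.34 = 0.8873
21600^0.4 = 54.17
1.62^-0.17 = 0.9213
Denominator = 1.47 × 0.8873 × 54.17 × 0.9213 = 65.10
D / 65.10 = 96600 / 65.10 = 1484
d = 1484^(1/0.76) = 1484^1.3158 = 14893 m

d ≈ 14.9 km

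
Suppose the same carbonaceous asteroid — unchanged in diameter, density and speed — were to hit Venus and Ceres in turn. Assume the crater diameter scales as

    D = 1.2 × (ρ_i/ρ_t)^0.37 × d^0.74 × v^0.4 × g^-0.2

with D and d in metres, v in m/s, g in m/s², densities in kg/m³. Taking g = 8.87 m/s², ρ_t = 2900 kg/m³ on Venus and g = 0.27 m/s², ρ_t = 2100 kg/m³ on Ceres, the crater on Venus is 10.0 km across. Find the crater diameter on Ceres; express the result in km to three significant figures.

The impactor-only factors (d, v, ρ_i) cancel in the ratio, leaving D_Ceres/D_Venus = (g_Ceres/g_Venus)^-0.2 · (ρ_t,Venus/ρ_t,Ceres)^0.37.
(0.27/8.87)^-0.2 = 0.03044^-0.2 = 2.011
(2900/2100)^0.37 = 1.381^0.37 = 1.127
Ratio = 2.011 × 1.127 = 2.266
D_Ceres = 2.266 × 10.0 km = 22.7 km

D ≈ 22.7 km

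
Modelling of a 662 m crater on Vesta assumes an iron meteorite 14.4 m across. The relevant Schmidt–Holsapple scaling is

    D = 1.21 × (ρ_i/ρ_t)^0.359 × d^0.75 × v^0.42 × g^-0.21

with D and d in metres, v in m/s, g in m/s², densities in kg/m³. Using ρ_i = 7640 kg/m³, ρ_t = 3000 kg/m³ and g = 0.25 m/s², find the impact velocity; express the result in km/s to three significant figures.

Rearranging for v: v = [D / (1.21 · (7640/3000)^0.359 · 14.4^0.75 · 0.25^-0.21)]^(1/0.42).
(7640/3000)^0.359 = 1.399
14.4^0.75 = 7.392
0.25^-0.21 = 1.338
Denominator = 1.21 × 1.399 × 7.392 × 1.338 = 16.74
D / 16.74 = 662 / 16.74 = 39.55
v = 39.55^(1/0.42) = 39.55^2.381 = 6350 m/s

v ≈ 6.35 km/s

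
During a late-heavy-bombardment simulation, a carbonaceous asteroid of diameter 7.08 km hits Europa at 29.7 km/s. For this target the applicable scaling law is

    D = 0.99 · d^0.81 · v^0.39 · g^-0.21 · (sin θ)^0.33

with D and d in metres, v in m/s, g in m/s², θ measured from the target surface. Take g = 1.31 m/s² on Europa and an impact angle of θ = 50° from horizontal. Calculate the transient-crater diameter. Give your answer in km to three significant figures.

In SI units: d = 7080 m, v = 29700 m/s.
d^0.81 = 7080^0.81 = 1314
v^0.39 = 29700^0.39 = 55.51
g^-0.21 = 1.31^-0.21 = 0.9449
(sin 50°)^0.33 = 0.7660^0.33 = 0.9158
D = 0.99 × 1314 × 55.51 × 0.9449 × 0.9158 = 62487 m
   = 62.49 km

D ≈ 62.5 km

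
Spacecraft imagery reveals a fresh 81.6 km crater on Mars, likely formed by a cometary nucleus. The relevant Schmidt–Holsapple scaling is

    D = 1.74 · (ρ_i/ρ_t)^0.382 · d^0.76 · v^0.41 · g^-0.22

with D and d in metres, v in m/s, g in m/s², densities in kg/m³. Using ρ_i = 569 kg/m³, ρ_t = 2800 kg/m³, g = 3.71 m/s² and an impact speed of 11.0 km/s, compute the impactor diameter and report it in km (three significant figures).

d ≈ 30.1 km

Rearranging for d: d = [D / (1.74 · (569/2800)^0.382 · 11000^0.41 · 3.71^-0.22)]^(1/0.76).
D = 81600 m.
(569/2800)^0.382 = 0.5440
11000^0.41 = 45.39
3.71^-0.22 = 0.7494
Denominator = 1.74 × 0.5440 × 45.39 × 0.7494 = 32.20
D / 32.20 = 81600 / 32.20 = 2534
d = 2534^(1/0.76) = 2534^1.3158 = 30111 m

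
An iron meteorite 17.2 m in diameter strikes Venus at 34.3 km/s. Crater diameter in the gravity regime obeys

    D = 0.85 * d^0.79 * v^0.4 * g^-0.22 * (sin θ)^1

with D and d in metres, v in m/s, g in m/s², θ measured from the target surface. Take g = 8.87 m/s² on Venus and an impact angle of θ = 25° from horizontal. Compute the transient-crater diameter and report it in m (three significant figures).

In SI units: v = 34300 m/s.
d^0.79 = 17.2^0.79 = 9.464
v^0.4 = 34300^0.4 = 65.18
g^-0.22 = 8.87^-0.22 = 0.6187
(sin 25°)^1 = 0.4226^1 = 0.4226
D = 0.85 × 9.464 × 65.18 × 0.6187 × 0.4226 = 137.1 m

D ≈ 137 m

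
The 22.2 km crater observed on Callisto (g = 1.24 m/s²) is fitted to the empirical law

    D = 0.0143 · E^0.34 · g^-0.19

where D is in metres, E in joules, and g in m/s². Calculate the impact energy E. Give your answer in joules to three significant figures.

E ≈ 1.82 × 10^18 J

Rearranging: E = [D / (0.0143 · g^-0.19)]^(1/0.34).
D = 22200 m.
g^-0.19 = 1.24^-0.19 = 0.9600
D / (0.0143 × 0.9600) = 22200 / (0.01373) = 1.617 × 10^6
E = (1.617 × 10^6)^2.9412 = 1.824 × 10^18 J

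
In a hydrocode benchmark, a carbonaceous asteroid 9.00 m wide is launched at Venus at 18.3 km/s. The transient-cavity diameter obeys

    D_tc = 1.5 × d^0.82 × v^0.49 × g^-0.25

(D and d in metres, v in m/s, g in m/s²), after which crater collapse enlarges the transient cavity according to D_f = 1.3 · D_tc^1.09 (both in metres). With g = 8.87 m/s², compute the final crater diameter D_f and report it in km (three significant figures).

D_f ≈ 1.50 km

v = 18300 m/s.
d^0.82 = 9^0.82 = 6.060
v^0.49 = 18300^0.49 = 122.6
g^-0.25 = 8.87^-0.25 = 0.5795
D_tc = 1.5 × 6.060 × 122.6 × 0.5795 = 645.8 m
D_f = 1.3 × (645.8)^1.09 = 1503 m
     = 1.503 km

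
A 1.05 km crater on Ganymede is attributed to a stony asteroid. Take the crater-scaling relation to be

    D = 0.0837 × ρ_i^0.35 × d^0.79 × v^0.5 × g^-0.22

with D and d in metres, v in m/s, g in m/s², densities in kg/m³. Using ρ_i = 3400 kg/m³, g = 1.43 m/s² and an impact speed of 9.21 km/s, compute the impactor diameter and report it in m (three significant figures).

d ≈ 14.4 m

Rearranging for d: d = [D / (0.0837 · 3400^0.35 · 9210^0.5 · 1.43^-0.22)]^(1/0.79).
D = 1050 m.
3400^0.35 = 17.22
9210^0.5 = 95.97
1.43^-0.22 = 0.9243
Denominator = 0.0837 × 17.22 × 95.97 × 0.9243 = 127.9
D / 127.9 = 1050 / 127.9 = 8.210
d = 8.210^(1/0.79) = 8.210^1.2658 = 14.37 m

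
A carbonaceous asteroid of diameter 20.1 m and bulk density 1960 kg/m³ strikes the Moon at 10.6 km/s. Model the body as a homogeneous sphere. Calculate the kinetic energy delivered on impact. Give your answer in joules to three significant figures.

v = 10600 m/s.
Mass m = (π/6) ρ d³ = (π/6) × 1960 × (20.1)³ = 8.334 × 10^6 kg
E = ½ m v² = 0.5 × 8.334 × 10^6 × (10600)² = 4.682 × 10^14 J

E ≈ 4.68 × 10^14 J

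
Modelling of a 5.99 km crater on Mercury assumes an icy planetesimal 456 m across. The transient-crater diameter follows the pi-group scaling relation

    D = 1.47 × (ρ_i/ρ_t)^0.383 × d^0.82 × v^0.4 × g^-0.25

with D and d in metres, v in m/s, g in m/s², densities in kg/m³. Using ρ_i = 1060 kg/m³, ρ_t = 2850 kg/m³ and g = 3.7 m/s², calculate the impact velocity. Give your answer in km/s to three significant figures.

Rearranging for v: v = [D / (1.47 · (1060/2850)^0.383 · 456^0.82 · 3.7^-0.25)]^(1/0.4).
D = 5990 m.
(1060/2850)^0.383 = 0.6847
456^0.82 = 151.5
3.7^-0.25 = 0.7210
Denominator = 1.47 × 0.6847 × 151.5 × 0.7210 = 109.9
D / 109.9 = 5990 / 109.9 = 54.50
v = 54.50^(1/0.4) = 54.50^2.5 = 21928 m/s

v ≈ 21.9 km/s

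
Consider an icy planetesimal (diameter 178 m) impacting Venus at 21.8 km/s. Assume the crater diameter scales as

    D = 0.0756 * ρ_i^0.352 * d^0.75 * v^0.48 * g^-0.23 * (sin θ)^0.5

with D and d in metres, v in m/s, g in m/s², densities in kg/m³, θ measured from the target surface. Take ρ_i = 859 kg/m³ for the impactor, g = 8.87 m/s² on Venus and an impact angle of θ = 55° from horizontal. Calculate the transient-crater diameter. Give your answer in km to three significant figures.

In SI units: v = 21800 m/s.
ρ_i^0.352 = 859^0.352 = 10.78
d^0.75 = 178^0.75 = 48.73
v^0.48 = 21800^0.48 = 120.9
g^-0.23 = 8.87^-0.23 = 0.6053
(sin 55°)^0.5 = 0.8192^0.5 = 0.9051
D = 0.0756 × 10.78 × 48.73 × 120.9 × 0.6053 × 0.9051 = 2630 m
   = 2.630 km

D ≈ 2.63 km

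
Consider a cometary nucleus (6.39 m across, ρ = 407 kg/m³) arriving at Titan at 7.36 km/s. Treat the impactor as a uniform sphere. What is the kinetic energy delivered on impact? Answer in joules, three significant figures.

v = 7360 m/s.
Mass m = (π/6) ρ d³ = (π/6) × 407 × (6.39)³ = 5.560 × 10^4 kg
E = ½ m v² = 0.5 × 5.560 × 10^4 × (7360)² = 1.506 × 10^12 J

E ≈ 1.51 × 10^12 J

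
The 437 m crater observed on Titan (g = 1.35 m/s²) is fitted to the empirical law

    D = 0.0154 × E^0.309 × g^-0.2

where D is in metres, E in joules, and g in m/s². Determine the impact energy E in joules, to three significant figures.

E ≈ 3.13 × 10^14 J

Rearranging: E = [D / (0.0154 · g^-0.2)]^(1/0.309).
g^-0.2 = 1.35^-0.2 = 0.9417
D / (0.0154 × 0.9417) = 437 / (0.01450) = 3.014 × 10^4
E = (3.014 × 10^4)^3.2362 = 3.129 × 10^14 J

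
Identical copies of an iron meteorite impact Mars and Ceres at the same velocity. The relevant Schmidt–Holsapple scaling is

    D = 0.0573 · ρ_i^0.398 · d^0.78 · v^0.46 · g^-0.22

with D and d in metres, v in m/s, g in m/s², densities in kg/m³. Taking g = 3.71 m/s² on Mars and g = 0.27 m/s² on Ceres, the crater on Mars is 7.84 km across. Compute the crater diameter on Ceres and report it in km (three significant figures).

D ≈ 14.0 km

All impactor-dependent factors cancel in the ratio, leaving D_Ceres/D_Mars = (g_Ceres/g_Mars)^-0.22.
(0.27/3.71)^-0.22 = 0.07278^-0.22 = 1.780
D_Ceres = 1.780 × 7.84 km = 14.0 km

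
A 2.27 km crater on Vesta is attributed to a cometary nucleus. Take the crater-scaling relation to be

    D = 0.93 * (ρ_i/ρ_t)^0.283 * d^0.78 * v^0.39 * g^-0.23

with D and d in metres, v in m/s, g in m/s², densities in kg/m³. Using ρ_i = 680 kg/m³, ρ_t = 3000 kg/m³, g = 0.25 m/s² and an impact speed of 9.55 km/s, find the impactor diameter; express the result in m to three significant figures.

d ≈ 257 m

Rearranging for d: d = [D / (0.93 · (680/3000)^0.283 · 9550^0.39 · 0.25^-0.23)]^(1/0.78).
D = 2270 m.
(680/3000)^0.283 = 0.6570
9550^0.39 = 35.66
0.25^-0.23 = 1.376
Denominator = 0.93 × 0.6570 × 35.66 × 1.376 = 29.98
D / 29.98 = 2270 / 29.98 = 75.72
d = 75.72^(1/0.78) = 75.72^1.2821 = 256.6 m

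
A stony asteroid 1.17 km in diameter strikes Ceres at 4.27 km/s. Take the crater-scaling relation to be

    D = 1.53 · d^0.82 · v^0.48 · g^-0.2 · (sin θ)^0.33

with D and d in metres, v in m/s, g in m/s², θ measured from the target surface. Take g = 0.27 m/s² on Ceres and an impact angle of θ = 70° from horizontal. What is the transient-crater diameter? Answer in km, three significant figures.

In SI units: d = 1170 m, v = 4270 m/s.
d^0.82 = 1170^0.82 = 328.0
v^0.48 = 4270^0.48 = 55.28
g^-0.2 = 0.27^-0.2 = 1.299
(sin 70°)^0.33 = 0.9397^0.33 = 0.9797
D = 1.53 × 328.0 × 55.28 × 1.299 × 0.9797 = 35305 m
   = 35.30 km

D ≈ 35.3 km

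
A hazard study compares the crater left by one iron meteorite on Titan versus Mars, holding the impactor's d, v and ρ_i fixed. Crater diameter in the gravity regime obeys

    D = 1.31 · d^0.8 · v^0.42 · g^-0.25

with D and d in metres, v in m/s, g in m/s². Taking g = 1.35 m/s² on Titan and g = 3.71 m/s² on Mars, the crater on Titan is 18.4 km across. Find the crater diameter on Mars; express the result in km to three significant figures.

D ≈ 14.3 km

All impactor-dependent factors cancel in the ratio, leaving D_Mars/D_Titan = (g_Mars/g_Titan)^-0.25.
(3.71/1.35)^-0.25 = 2.748^-0.25 = 0.7767
D_Mars = 0.7767 × 18.4 km = 14.3 km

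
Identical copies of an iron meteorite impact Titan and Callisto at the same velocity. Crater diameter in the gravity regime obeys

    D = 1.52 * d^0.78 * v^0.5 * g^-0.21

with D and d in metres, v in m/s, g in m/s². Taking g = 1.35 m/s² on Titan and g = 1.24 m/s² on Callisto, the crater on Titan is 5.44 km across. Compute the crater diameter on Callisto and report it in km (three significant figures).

D ≈ 5.54 km

All impactor-dependent factors cancel in the ratio, leaving D_Callisto/D_Titan = (g_Callisto/g_Titan)^-0.21.
(1.24/1.35)^-0.21 = 0.9185^-0.21 = 1.018
D_Callisto = 1.018 × 5.44 km = 5.54 km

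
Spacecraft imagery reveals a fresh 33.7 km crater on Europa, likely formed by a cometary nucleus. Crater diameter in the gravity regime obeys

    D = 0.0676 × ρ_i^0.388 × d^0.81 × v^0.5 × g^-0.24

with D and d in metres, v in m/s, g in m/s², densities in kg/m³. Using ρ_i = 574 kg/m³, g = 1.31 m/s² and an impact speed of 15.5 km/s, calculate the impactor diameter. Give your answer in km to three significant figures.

Rearranging for d: d = [D / (0.0676 · 574^0.388 · 15500^0.5 · 1.31^-0.24)]^(1/0.81).
D = 33700 m.
574^0.388 = 11.76
15500^0.5 = 124.5
1.31^-0.24 = 0.9372
Denominator = 0.0676 × 11.76 × 124.5 × 0.9372 = 92.76
D / 92.76 = 33700 / 92.76 = 363.3
d = 363.3^(1/0.81) = 363.3^1.2346 = 1448 m

d ≈ 1.45 km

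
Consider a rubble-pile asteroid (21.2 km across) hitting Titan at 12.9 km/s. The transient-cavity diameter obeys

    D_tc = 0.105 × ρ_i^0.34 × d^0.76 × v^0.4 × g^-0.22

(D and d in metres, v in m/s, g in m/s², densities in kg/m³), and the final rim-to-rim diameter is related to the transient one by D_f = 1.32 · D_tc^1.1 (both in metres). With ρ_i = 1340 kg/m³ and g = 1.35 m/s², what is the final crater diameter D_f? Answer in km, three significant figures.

D_f ≈ 405 km

In SI: d = 21200 m, v = 12900 m/s.
ρ_i^0.34 = 1340^0.34 = 11.57
d^0.76 = 21200^0.76 = 1941
v^0.4 = 12900^0.4 = 44.08
g^-0.22 = 1.35^-0.22 = 0.9361
D_tc = 0.105 × 11.57 × 1941 × 44.08 × 0.9361 = 97300 m
D_f = 1.32 × (97300)^1.1 = 4.050 × 10^5 m
     = 405.0 km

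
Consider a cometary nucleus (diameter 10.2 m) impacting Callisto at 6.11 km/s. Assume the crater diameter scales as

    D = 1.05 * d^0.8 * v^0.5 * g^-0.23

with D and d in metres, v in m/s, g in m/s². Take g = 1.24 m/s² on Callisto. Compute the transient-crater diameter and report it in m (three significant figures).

D ≈ 501 m

In SI units: v = 6110 m/s.
d^0.8 = 10.2^0.8 = 6.410
v^0.5 = 6110^0.5 = 78.17
g^-0.23 = 1.24^-0.23 = 0.9517
D = 1.05 × 6.410 × 78.17 × 0.9517 = 500.7 m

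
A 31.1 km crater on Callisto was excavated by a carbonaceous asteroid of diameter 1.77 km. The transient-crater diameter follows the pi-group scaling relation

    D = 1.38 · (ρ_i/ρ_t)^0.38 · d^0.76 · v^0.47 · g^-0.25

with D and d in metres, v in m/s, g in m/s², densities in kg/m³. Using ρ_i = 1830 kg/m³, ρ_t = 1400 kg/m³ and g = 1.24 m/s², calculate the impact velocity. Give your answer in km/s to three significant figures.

v ≈ 9.23 km/s

Rearranging for v: v = [D / (1.38 · (1830/1400)^0.38 · 1770^0.76 · 1.24^-0.25)]^(1/0.47).
D = 31100 m.
(1830/1400)^0.38 = 1.107
1770^0.76 = 294.1
1.24^-0.25 = 0.9476
Denominator = 1.38 × 1.107 × 294.1 × 0.9476 = 425.7
D / 425.7 = 31100 / 425.7 = 73.06
v = 73.06^(1/0.47) = 73.06^2.1277 = 9233 m/s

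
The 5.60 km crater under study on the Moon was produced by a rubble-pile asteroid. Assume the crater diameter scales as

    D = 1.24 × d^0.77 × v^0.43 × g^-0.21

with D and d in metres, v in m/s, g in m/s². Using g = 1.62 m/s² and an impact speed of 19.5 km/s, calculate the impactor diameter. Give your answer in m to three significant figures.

d ≈ 256 m

Rearranging for d: d = [D / (1.24 · 19500^0.43 · 1.62^-0.21)]^(1/0.77).
D = 5600 m.
19500^0.43 = 69.94
1.62^-0.21 = 0.9037
Denominator = 1.24 × 69.94 × 0.9037 = 78.37
D / 78.37 = 5600 / 78.37 = 71.46
d = 71.46^(1/0.77) = 71.46^1.2987 = 255.8 m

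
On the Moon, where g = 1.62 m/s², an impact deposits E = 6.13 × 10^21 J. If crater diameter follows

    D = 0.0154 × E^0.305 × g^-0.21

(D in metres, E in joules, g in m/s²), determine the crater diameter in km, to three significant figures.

E^0.305 = (6.13 × 10^21)^0.305 = 4.417 × 10^6
g^-0.21 = 1.62^-0.21 = 0.9037
D = 0.0154 × 4.417 × 10^6 × 0.9037 = 61471 m
   = 61.47 km

D ≈ 61.5 km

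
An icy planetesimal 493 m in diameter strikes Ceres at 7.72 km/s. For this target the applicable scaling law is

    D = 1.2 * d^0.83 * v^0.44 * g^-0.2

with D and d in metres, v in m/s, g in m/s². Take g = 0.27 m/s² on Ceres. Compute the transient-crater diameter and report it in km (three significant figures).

D ≈ 13.8 km

In SI units: v = 7720 m/s.
d^0.83 = 493^0.83 = 171.8
v^0.44 = 7720^0.44 = 51.35
g^-0.2 = 0.27^-0.2 = 1.299
D = 1.2 × 171.8 × 51.35 × 1.299 = 13752 m
   = 13.75 km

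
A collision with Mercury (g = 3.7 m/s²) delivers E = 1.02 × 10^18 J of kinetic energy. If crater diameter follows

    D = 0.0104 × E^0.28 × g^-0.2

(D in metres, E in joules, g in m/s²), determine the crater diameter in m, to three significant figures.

D ≈ 883 m

E^0.28 = (1.02 × 10^18)^0.28 = 1.103 × 10^5
g^-0.2 = 3.7^-0.2 = 0.7698
D = 0.0104 × 1.103 × 10^5 × 0.7698 = 883.1 m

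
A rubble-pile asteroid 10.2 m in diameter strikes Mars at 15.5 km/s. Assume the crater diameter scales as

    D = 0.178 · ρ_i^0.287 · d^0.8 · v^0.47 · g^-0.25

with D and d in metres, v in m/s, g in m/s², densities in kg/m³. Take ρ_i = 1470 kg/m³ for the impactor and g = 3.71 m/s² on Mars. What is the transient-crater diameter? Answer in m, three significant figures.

D ≈ 621 m

In SI units: v = 15500 m/s.
ρ_i^0.287 = 1470^0.287 = 8.110
d^0.8 = 10.2^0.8 = 6.410
v^0.47 = 15500^0.47 = 93.21
g^-0.25 = 3.71^-0.25 = 0.7205
D = 0.178 × 8.110 × 6.410 × 93.21 × 0.7205 = 621.4 m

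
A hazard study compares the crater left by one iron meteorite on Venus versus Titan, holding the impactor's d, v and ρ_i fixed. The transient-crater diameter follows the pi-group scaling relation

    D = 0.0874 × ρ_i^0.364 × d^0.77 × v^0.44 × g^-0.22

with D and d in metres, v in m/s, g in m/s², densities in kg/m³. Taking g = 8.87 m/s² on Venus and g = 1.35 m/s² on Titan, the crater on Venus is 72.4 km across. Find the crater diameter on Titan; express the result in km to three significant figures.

D ≈ 110 km

All impactor-dependent factors cancel in the ratio, leaving D_Titan/D_Venus = (g_Titan/g_Venus)^-0.22.
(1.35/8.87)^-0.22 = 0.1522^-0.22 = 1.513
D_Titan = 1.513 × 72.4 km = 110 km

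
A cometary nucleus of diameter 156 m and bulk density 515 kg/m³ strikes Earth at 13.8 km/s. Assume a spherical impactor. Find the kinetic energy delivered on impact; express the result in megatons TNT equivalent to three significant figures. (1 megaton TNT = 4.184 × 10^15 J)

E ≈ 23.3 Mt TNT

v = 13800 m/s.
Mass m = (π/6) ρ d³ = (π/6) × 515 × (156)³ = 1.024 × 10^9 kg
E = ½ m v² = 0.5 × 1.024 × 10^9 × (13800)² = 9.751 × 10^16 J
   = 9.751 × 10^16 / 4.184×10^15 = 23.31 Mt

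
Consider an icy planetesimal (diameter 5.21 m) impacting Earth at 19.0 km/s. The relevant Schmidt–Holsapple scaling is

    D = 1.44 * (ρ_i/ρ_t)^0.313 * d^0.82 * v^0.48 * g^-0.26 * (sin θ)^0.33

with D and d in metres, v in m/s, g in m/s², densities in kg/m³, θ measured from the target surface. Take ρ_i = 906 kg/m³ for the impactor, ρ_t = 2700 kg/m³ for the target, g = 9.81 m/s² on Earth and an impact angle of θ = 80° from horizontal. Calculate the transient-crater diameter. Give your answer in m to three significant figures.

In SI units: v = 19000 m/s.
(ρ_i/ρ_t)^0.313 = (906/2700)^0.313 = 0.7105
d^0.82 = 5.21^0.82 = 3.871
v^0.48 = 19000^0.48 = 113.2
g^-0.26 = 9.81^-0.26 = 0.5523
(sin 80°)^0.33 = 0.9848^0.33 = 0.9950
D = 1.44 × 0.7105 × 3.871 × 113.2 × 0.5523 × 0.9950 = 246.4 m

D ≈ 246 m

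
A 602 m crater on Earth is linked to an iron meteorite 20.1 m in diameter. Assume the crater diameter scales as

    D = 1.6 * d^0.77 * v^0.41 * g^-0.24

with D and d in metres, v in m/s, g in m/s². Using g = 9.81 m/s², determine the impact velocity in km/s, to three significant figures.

Rearranging for v: v = [D / (1.6 · 20.1^0.77 · 9.81^-0.24)]^(1/0.41).
20.1^0.77 = 10.08
9.81^-0.24 = 0.5781
Denominator = 1.6 × 10.08 × 0.5781 = 9.324
D / 9.324 = 602 / 9.324 = 64.56
v = 64.56^(1/0.41) = 64.56^2.439 = 25972 m/s

v ≈ 26.0 km/s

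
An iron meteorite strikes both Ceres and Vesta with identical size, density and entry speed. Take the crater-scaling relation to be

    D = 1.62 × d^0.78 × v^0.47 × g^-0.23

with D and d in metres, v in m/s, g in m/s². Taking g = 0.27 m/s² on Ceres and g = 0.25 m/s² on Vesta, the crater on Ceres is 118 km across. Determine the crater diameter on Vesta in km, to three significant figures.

D ≈ 120 km

All impactor-dependent factors cancel in the ratio, leaving D_Vesta/D_Ceres = (g_Vesta/g_Ceres)^-0.23.
(0.25/0.27)^-0.23 = 0.9259^-0.23 = 1.018
D_Vesta = 1.018 × 118 km = 120 km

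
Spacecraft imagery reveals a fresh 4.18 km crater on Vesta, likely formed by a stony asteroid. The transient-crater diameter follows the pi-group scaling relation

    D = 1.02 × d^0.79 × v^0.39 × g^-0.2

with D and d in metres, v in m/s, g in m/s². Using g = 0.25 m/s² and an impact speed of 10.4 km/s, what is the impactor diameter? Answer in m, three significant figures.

Rearranging for d: d = [D / (1.02 · 10400^0.39 · 0.25^-0.2)]^(1/0.79).
D = 4180 m.
10400^0.39 = 36.87
0.25^-0.2 = 1.320
Denominator = 1.02 × 36.87 × 1.320 = 49.64
D / 49.64 = 4180 / 49.64 = 84.21
d = 84.21^(1/0.79) = 84.21^1.2658 = 273.6 m

d ≈ 274 m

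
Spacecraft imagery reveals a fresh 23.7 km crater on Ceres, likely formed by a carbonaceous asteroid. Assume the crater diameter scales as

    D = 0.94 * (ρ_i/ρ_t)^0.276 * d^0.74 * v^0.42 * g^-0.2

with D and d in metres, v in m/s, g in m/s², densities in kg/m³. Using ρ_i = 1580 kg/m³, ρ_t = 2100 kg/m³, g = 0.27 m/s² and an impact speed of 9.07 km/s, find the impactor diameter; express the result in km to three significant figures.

Rearranging for d: d = [D / (0.94 · (1580/2100)^0.276 · 9070^0.42 · 0.27^-0.2)]^(1/0.74).
D = 23700 m.
(1580/2100)^0.276 = 0.9245
9070^0.42 = 45.94
0.27^-0.2 = 1.299
Denominator = 0.94 × 0.9245 × 45.94 × 1.299 = 51.86
D / 51.86 = 23700 / 51.86 = 457.0
d = 457.0^(1/0.74) = 457.0^1.3514 = 3932 m

d ≈ 3.93 km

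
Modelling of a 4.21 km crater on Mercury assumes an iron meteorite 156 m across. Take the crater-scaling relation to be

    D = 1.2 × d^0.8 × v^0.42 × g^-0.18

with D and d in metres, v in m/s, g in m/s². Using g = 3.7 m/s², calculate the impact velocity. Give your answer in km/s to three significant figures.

Rearranging for v: v = [D / (1.2 · 156^0.8 · 3.7^-0.18)]^(1/0.42).
D = 4210 m.
156^0.8 = 56.82
3.7^-0.18 = 0.7902
Denominator = 1.2 × 56.82 × 0.7902 = 53.88
D / 53.88 = 4210 / 53.88 = 78.14
v = 78.14^(1/0.42) = 78.14^2.381 = 32132 m/s

v ≈ 32.1 km/s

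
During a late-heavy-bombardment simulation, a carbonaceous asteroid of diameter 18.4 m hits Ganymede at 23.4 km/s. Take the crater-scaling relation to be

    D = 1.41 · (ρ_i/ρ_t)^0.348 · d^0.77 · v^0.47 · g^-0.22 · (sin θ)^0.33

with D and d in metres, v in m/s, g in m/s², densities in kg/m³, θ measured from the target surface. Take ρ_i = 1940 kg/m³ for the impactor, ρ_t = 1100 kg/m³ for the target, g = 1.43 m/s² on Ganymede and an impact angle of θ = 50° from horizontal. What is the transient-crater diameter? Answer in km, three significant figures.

In SI units: v = 23400 m/s.
(ρ_i/ρ_t)^0.348 = (1940/1100)^0.348 = 1.218
d^0.77 = 18.4^0.77 = 9.417
v^0.47 = 23400^0.47 = 113.1
g^-0.22 = 1.43^-0.22 = 0.9243
(sin 50°)^0.33 = 0.7660^0.33 = 0.9158
D = 1.41 × 1.218 × 9.417 × 113.1 × 0.9243 × 0.9158 = 1548 m
   = 1.548 km

D ≈ 1.55 km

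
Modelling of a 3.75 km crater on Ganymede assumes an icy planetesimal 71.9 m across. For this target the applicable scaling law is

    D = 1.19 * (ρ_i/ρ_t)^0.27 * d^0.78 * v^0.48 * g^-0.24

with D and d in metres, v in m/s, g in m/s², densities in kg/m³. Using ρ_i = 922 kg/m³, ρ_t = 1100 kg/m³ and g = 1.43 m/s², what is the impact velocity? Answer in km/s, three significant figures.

Rearranging for v: v = [D / (1.19 · (922/1100)^0.27 · 71.9^0.78 · 1.43^-0.24)]^(1/0.48).
D = 3750 m.
(922/1100)^0.27 = 0.9535
71.9^0.78 = 28.07
1.43^-0.24 = 0.9177
Denominator = 1.19 × 0.9535 × 28.07 × 0.9177 = 29.23
D / 29.23 = 3750 / 29.23 = 128.3
v = 128.3^(1/0.48) = 128.3^2.0833 = 24664 m/s

v ≈ 24.7 km/s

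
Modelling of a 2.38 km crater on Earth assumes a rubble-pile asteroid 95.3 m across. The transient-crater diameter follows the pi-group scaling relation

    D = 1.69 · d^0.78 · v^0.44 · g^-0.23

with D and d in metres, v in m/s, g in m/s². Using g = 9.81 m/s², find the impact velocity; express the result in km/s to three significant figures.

Rearranging for v: v = [D / (1.69 · 95.3^0.78 · 9.81^-0.23)]^(1/0.44).
D = 2380 m.
95.3^0.78 = 34.97
9.81^-0.23 = 0.5914
Denominator = 1.69 × 34.97 × 0.5914 = 34.95
D / 34.95 = 2380 / 34.95 = 68.10
v = 68.10^(1/0.44) = 68.10^2.2727 = 14662 m/s

v ≈ 14.7 km/s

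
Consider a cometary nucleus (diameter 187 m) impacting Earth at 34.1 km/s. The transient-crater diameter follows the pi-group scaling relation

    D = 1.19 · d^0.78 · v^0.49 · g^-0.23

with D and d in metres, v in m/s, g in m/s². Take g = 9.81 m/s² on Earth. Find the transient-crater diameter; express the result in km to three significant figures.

D ≈ 6.93 km

In SI units: v = 34100 m/s.
d^0.78 = 187^0.78 = 59.16
v^0.49 = 34100^0.49 = 166.4
g^-0.23 = 9.81^-0.23 = 0.5914
D = 1.19 × 59.16 × 166.4 × 0.5914 = 6928 m
   = 6.928 km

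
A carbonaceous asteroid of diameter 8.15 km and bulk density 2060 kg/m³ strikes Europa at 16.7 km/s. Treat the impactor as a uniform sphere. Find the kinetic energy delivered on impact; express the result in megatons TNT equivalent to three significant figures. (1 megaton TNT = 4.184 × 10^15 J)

E ≈ 1.95 × 10^7 Mt TNT

d = 8150 m; v = 16700 m/s.
Mass m = (π/6) ρ d³ = (π/6) × 2060 × (8150)³ = 5.839 × 10^14 kg
E = ½ m v² = 0.5 × 5.839 × 10^14 × (16700)² = 8.142 × 10^22 J
   = 8.142 × 10^22 / 4.184×10^15 = 1.946 × 10^7 Mt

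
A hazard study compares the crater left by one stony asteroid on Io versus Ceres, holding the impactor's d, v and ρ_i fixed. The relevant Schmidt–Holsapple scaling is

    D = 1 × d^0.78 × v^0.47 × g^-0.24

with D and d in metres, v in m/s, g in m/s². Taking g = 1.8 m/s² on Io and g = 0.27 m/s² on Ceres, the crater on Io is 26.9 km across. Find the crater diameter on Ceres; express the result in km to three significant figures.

D ≈ 42.4 km

All impactor-dependent factors cancel in the ratio, leaving D_Ceres/D_Io = (g_Ceres/g_Io)^-0.24.
(0.27/1.8)^-0.24 = 0.1500^-0.24 = 1.577
D_Ceres = 1.577 × 26.9 km = 42.4 km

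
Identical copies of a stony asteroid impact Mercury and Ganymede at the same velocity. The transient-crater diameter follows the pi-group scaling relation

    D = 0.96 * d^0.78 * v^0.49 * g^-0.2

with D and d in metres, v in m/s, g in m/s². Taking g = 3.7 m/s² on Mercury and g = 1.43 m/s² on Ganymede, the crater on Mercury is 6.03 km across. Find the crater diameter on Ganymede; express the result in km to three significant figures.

All impactor-dependent factors cancel in the ratio, leaving D_Ganymede/D_Mercury = (g_Ganymede/g_Mercury)^-0.2.
(1.43/3.7)^-0.2 = 0.3865^-0.2 = 1.209
D_Ganymede = 1.209 × 6.03 km = 7.29 km

D ≈ 7.29 km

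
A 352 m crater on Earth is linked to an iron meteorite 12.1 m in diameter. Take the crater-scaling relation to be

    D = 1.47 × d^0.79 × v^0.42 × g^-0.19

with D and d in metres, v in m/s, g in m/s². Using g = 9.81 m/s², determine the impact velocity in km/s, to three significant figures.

v ≈ 11.9 km/s

Rearranging for v: v = [D / (1.47 · 12.1^0.79 · 9.81^-0.19)]^(1/0.42).
12.1^0.79 = 7.168
9.81^-0.19 = 0.6480
Denominator = 1.47 × 7.168 × 0.6480 = 6.828
D / 6.828 = 352 / 6.828 = 51.55
v = 51.55^(1/0.42) = 51.55^2.381 = 11935 m/s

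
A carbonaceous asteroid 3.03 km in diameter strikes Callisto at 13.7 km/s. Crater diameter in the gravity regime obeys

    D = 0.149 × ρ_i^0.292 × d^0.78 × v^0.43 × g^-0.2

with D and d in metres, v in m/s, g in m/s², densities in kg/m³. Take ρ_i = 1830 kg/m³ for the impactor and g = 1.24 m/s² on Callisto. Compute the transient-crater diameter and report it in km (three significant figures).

In SI units: d = 3030 m, v = 13700 m/s.
ρ_i^0.292 = 1830^0.292 = 8.967
d^0.78 = 3030^0.78 = 519.4
v^0.43 = 13700^0.43 = 60.09
g^-0.2 = 1.24^-0.2 = 0.9579
D = 0.149 × 8.967 × 519.4 × 60.09 × 0.9579 = 39945 m
   = 39.94 km

D ≈ 39.9 km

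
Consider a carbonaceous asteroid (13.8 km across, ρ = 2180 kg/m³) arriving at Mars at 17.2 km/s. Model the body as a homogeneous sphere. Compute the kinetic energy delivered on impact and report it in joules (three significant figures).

d = 13800 m; v = 17200 m/s.
Mass m = (π/6) ρ d³ = (π/6) × 2180 × (13800)³ = 3.000 × 10^15 kg
E = ½ m v² = 0.5 × 3.000 × 10^15 × (17200)² = 4.438 × 10^23 J

E ≈ 4.44 × 10^23 J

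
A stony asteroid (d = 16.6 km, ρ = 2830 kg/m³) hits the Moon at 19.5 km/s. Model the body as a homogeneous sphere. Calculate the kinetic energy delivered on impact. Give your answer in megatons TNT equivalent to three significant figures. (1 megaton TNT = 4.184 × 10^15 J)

E ≈ 3.08 × 10^8 Mt TNT

d = 16600 m; v = 19500 m/s.
Mass m = (π/6) ρ d³ = (π/6) × 2830 × (16600)³ = 6.778 × 10^15 kg
E = ½ m v² = 0.5 × 6.778 × 10^15 × (19500)² = 1.289 × 10^24 J
   = 1.289 × 10^24 / 4.184×10^15 = 3.081 × 10^8 Mt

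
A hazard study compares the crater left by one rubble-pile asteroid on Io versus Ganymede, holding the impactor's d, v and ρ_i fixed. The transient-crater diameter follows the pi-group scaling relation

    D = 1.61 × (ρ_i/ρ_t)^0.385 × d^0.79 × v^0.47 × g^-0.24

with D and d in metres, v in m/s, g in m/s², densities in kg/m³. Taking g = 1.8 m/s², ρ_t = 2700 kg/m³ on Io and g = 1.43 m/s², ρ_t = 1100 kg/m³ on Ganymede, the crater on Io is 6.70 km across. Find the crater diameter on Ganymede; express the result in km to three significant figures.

The impactor-only factors (d, v, ρ_i) cancel in the ratio, leaving D_Ganymede/D_Io = (g_Ganymede/g_Io)^-0.24 · (ρ_t,Io/ρ_t,Ganymede)^0.385.
(1.43/1.8)^-0.24 = 0.7944^-0.24 = 1.057
(2700/1100)^0.385 = 2.455^0.385 = 1.413
Ratio = 1.057 × 1.413 = 1.494
D_Ganymede = 1.494 × 6.70 km = 10.0 km

D ≈ 10.0 km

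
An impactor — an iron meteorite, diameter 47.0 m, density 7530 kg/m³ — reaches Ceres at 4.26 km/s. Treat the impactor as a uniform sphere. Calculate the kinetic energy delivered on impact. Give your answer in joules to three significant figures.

E ≈ 3.71 × 10^15 J

v = 4260 m/s.
Mass m = (π/6) ρ d³ = (π/6) × 7530 × (47)³ = 4.093 × 10^8 kg
E = ½ m v² = 0.5 × 4.093 × 10^8 × (4260)² = 3.714 × 10^15 J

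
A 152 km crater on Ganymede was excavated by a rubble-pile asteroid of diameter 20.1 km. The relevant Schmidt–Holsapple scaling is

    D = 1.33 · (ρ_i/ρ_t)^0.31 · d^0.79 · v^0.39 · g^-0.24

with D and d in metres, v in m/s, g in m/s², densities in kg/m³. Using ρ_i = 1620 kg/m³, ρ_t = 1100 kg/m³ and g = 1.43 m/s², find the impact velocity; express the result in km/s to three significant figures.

Rearranging for v: v = [D / (1.33 · (1620/1100)^0.31 · 20100^0.79 · 1.43^-0.24)]^(1/0.39).
D = 152000 m.
(1620/1100)^0.31 = 1.128
20100^0.79 = 2509
1.43^-0.24 = 0.9177
Denominator = 1.33 × 1.128 × 2509 × 0.9177 = 3454
D / 3454 = 152000 / 3454 = 44.01
v = 44.01^(1/0.39) = 44.01^2.5641 = 16377 m/s

v ≈ 16.4 km/s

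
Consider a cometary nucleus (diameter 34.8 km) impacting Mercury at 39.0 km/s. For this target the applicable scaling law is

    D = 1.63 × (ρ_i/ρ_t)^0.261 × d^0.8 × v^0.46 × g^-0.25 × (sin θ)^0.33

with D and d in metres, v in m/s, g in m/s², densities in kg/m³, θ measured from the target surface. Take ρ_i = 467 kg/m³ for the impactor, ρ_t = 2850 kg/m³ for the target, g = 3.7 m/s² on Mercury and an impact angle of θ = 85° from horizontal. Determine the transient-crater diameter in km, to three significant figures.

In SI units: d = 34800 m, v = 39000 m/s.
(ρ_i/ρ_t)^0.261 = (467/2850)^0.261 = 0.6237
d^0.8 = 34800^0.8 = 4298
v^0.46 = 39000^0.46 = 129.4
g^-0.25 = 3.7^-0.25 = 0.7210
(sin 85°)^0.33 = 0.9962^0.33 = 0.9987
D = 1.63 × 0.6237 × 4298 × 129.4 × 0.7210 × 0.9987 = 4.071 × 10^5 m
   = 407.1 km

D ≈ 407 km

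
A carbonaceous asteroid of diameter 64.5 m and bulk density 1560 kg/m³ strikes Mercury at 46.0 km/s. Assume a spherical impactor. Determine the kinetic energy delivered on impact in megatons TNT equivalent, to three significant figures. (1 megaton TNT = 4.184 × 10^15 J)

v = 46000 m/s.
Mass m = (π/6) ρ d³ = (π/6) × 1560 × (64.5)³ = 2.192 × 10^8 kg
E = ½ m v² = 0.5 × 2.192 × 10^8 × (46000)² = 2.319 × 10^17 J
   = 2.319 × 10^17 / 4.184×10^15 = 55.43 Mt

E ≈ 55.4 Mt TNT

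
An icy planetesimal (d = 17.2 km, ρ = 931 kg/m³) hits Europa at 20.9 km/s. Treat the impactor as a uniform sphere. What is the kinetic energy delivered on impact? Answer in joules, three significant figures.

d = 17200 m; v = 20900 m/s.
Mass m = (π/6) ρ d³ = (π/6) × 931 × (17200)³ = 2.480 × 10^15 kg
E = ½ m v² = 0.5 × 2.480 × 10^15 × (20900)² = 5.416 × 10^23 J

E ≈ 5.42 × 10^23 J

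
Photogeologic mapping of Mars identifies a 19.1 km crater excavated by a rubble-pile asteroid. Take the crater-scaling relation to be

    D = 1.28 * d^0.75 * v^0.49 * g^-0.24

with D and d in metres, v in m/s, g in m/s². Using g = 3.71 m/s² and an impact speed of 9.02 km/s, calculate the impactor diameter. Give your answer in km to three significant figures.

Rearranging for d: d = [D / (1.28 · 9020^0.49 · 3.71^-0.24)]^(1/0.75).
D = 19100 m.
9020^0.49 = 86.71
3.71^-0.24 = 0.7300
Denominator = 1.28 × 86.71 × 0.7300 = 81.02
D / 81.02 = 19100 / 81.02 = 235.7
d = 235.7^(1/0.75) = 235.7^1.3333 = 1456 m

d ≈ 1.46 km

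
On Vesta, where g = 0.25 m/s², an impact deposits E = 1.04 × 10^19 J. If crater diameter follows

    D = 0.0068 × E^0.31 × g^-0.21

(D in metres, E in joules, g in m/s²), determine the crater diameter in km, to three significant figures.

D ≈ 7.15 km

E^0.31 = (1.04 × 10^19)^0.31 = 7.857 × 10^5
g^-0.21 = 0.25^-0.21 = 1.338
D = 0.0068 × 7.857 × 10^5 × 1.338 = 7149 m
   = 7.149 km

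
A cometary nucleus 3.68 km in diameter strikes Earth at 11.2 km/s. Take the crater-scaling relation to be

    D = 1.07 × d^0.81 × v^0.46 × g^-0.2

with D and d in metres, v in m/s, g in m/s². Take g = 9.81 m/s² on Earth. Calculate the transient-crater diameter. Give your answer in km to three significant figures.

D ≈ 38.2 km

In SI units: d = 3680 m, v = 11200 m/s.
d^0.81 = 3680^0.81 = 773.3
v^0.46 = 11200^0.46 = 72.89
g^-0.2 = 9.81^-0.2 = 0.6334
D = 1.07 × 773.3 × 72.89 × 0.6334 = 38201 m
   = 38.20 km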